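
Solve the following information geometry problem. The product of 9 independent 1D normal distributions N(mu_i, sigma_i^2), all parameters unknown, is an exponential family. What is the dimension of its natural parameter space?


Exponential family dimension calculation:
Each univariate normal has two natural parameters (mu/sigma^2 and -1/(2 sigma^2)).
With 9 independent components, dim = 2 * 9 = 18.

18


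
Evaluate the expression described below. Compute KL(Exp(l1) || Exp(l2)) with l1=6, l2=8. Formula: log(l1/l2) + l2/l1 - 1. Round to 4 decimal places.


KL divergence for exponential family:
KL = log(l1/l2) + l2/l1 - 1.
log(6/8) = -0.287682.
8/6 = 1.333333.
KL = -0.287682 + 1.333333 - 1 = 0.0457

0.0457


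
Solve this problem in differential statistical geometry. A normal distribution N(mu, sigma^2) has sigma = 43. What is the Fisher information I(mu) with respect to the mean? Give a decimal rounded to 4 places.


The Fisher information for the mean of a normal distribution is I(mu) = 1/sigma^2.
sigma = 43, so sigma^2 = 1849.
I(mu) = 1/1849 = 0.0005

0.0005


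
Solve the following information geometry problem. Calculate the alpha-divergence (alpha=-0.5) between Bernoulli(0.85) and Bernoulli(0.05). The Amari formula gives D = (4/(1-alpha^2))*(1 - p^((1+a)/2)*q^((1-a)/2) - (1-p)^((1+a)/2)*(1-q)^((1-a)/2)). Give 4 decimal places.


Amari alpha-divergence:
D = (4/(1-alpha^2))*(1 - p^((1+a)/2)*q^((1-a)/2) - (1-p)^((1+a)/2)*(1-q)^((1-a)/2)).
alpha = -0.5, p = 0.85, q = 0.05.
e1 = (1+alpha)/2 = 0.25, e2 = (1-alpha)/2 = 0.75.
t1 = p^e1 * q^e2 = 0.85^0.25 * 0.05^0.75 = 0.101527.
t2 = (1-p)^e1 * (1-q)^e2 = 0.15^0.25 * 0.95^0.75 = 0.598847.
4/(1-alpha^2) = 5.333333.
D = 5.333333*(1 - 0.101527 - 0.598847) = 1.5980

1.5980


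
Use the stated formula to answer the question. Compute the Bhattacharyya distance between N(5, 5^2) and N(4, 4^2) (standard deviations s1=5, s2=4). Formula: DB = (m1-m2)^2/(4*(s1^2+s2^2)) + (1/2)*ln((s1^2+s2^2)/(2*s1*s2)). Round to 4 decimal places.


Bhattacharyya distance between two Gaussians:
DB = (m1-m2)^2/(4*(s1^2+s2^2)) + (1/2)*ln((s1^2+s2^2)/(2*s1*s2)).
(m1-m2)^2 = (1)^2 = 1.
s1^2+s2^2 = 25 + 16 = 41.
term1 = 1/164 = 0.006098.
term2 = 0.5*ln(41/40.0) = 0.012346.
DB = 0.006098 + 0.012346 = 0.0184

0.0184


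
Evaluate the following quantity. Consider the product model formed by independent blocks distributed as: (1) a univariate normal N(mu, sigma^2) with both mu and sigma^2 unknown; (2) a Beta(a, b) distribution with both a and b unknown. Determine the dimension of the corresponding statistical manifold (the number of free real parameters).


The dimension of a statistical manifold equals the number of free
(independent) real parameters of the model. For a product of independent
blocks the parameter counts add.
- normal (mu, sigma^2): 2.
- Beta (a, b): 2.
Total = 2 + 2 = 4.
Dimension = 4

4


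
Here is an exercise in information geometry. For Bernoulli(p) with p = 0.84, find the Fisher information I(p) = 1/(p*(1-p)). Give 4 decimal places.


For Bernoulli(p), Fisher information is I(p) = 1/(p*(1-p)).
p = 0.84, 1-p = 0.16.
p*(1-p) = 0.1344.
I(p) = 1/0.1344 = 7.4405

7.4405


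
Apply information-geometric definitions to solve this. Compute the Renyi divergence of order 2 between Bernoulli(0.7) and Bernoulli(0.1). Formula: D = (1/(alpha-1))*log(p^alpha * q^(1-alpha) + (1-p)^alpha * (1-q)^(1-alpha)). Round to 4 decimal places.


Renyi divergence of order alpha between Bernoulli distributions:
D = (1/(alpha-1))*log(p^alpha * q^(1-alpha) + (1-p)^alpha * (1-q)^(1-alpha)).
alpha = 2, p = 0.7, q = 0.1.
p^alpha * q^(1-alpha) = 0.7^2 * 0.1^-1 = 4.9.
(1-p)^alpha * (1-q)^(1-alpha) = 0.3^2 * 0.9^-1 = 0.1.
sum = 4.9 + 0.1 = 5.0.
D = (1/1)*log(5.0) = 1.6094

1.6094


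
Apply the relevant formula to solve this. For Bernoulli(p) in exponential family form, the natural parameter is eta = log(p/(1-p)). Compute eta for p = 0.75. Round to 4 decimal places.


Natural parameter for Bernoulli: eta = log(p/(1-p)).
p = 0.75, 1-p = 0.25.
p/(1-p) = 3.0.
eta = log(3.0) = 1.0986

1.0986


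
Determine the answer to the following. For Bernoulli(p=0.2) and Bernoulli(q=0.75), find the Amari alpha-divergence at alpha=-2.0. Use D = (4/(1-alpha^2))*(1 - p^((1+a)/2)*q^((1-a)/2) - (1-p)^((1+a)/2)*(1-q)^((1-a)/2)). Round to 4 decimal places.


Amari alpha-divergence:
D = (4/(1-alpha^2))*(1 - p^((1+a)/2)*q^((1-a)/2) - (1-p)^((1+a)/2)*(1-q)^((1-a)/2)).
alpha = -2.0, p = 0.2, q = 0.75.
e1 = (1+alpha)/2 = -0.5, e2 = (1-alpha)/2 = 1.5.
t1 = p^e1 * q^e2 = 0.2^-0.5 * 0.75^1.5 = 1.452369.
t2 = (1-p)^e1 * (1-q)^e2 = 0.8^-0.5 * 0.25^1.5 = 0.139754.
4/(1-alpha^2) = -1.333333.
D = -1.333333*(1 - 1.452369 - 0.139754) = 0.7895

0.7895


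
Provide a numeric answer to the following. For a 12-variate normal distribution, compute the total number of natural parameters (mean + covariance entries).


Exponential family dimension calculation:
For 12-dim MVN: mean has 12 params, covariance has 12*13/2 = 78 unique entries.
Total dim = 12 + 78 = 90.

90


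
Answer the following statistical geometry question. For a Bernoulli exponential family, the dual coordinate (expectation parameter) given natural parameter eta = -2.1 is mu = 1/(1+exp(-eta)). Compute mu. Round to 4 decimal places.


Dual coordinate (expectation parameter) for Bernoulli:
mu = 1/(1+exp(-eta)).
eta = -2.1.
exp(-eta) = exp(2.1) = 8.16617.
mu = 1/(1+8.16617) = 0.1091

0.1091


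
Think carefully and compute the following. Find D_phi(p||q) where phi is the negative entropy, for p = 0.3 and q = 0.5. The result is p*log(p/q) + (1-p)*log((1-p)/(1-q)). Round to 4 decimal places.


Bregman divergence with negative entropy generator:
D = p*log(p/q) + (1-p)*log((1-p)/(1-q)).
p = 0.3, q = 0.5.
p*log(p/q) = 0.3*log(0.3/0.5) = -0.153248.
(1-p)*log((1-p)/(1-q)) = 0.7*log(0.7/0.5) = 0.235531.
D = -0.153248 + 0.235531 = 0.0823

0.0823


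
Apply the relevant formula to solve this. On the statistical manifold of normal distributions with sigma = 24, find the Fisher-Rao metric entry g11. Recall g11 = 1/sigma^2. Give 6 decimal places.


For the 2-parameter normal family, the Fisher metric has:
  g11 = 1/sigma^2, g22 = 2/sigma^2.
sigma = 24, sigma^2 = 576.
g11 = 0.001736

0.001736


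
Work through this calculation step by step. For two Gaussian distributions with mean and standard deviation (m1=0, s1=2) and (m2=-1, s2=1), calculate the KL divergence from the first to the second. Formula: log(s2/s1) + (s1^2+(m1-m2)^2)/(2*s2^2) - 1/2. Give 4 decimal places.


KL divergence between normal distributions:
KL = log(s2/s1) + (s1^2 + (m1-m2)^2)/(2*s2^2) - 1/2.
log(1/2) = -0.693147.
(2^2 + (0--1)^2)/(2*1^2) = (4 + 1)/2 = 2.5.
KL = -0.693147 + 2.5 - 0.5 = 1.3069

1.3069


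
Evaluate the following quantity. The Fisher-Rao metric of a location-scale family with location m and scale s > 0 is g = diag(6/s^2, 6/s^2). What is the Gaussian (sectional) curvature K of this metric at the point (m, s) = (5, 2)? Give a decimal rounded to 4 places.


The metric has the form g = (A dm^2 + B ds^2)/s^2 with A = 6, B = 6.
Substitute u = sqrt(A/B)*m: g = B*(du^2 + ds^2)/s^2, i.e. B times the
Poincare upper half-plane metric, which has constant Gaussian curvature -1.
Scaling a 2D metric by a constant c divides the Gaussian curvature by c,
so K = -1/B = -1/(6) = -0.1667 everywhere (the point (m, s) = (5, 2) is irrelevant:
the curvature is constant).
The requested Gaussian curvature is K = -0.1667.

-0.1667


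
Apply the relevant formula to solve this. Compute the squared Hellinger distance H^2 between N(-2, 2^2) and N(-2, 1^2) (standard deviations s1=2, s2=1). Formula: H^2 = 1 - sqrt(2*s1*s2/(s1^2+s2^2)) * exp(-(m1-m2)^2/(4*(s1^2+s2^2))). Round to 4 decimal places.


Squared Hellinger distance for Gaussians:
H^2 = 1 - sqrt(2*s1*s2/(s1^2+s2^2)) * exp(-(m1-m2)^2/(4*(s1^2+s2^2))).
s1^2 = 4, s2^2 = 1, s1^2+s2^2 = 5.
sqrt(2*2*1/(5)) = 0.894427.
(m1-m2)^2 = (0)^2 = 0.
exp(-0/(4*5)) = exp(0.0) = 1.0.
H^2 = 1 - 0.894427*1.0 = 0.1056

0.1056


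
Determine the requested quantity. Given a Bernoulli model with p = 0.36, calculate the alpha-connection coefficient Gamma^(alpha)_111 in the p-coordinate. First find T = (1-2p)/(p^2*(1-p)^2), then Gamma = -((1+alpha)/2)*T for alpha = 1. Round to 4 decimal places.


Skewness (Amari-Chentsov) tensor: T = (1-2p)/(p^2*(1-p)^2).
p = 0.36, 1-2p = 0.28, p^2 = 0.1296, (1-p)^2 = 0.4096.
T = 0.28/(0.1296 * 0.4096) = 5.274643.
In the p-coordinate, Gamma^(alpha) = Gamma^(0) - (alpha/2)*T with Gamma^(0) = (1/2)*g'(p) = -T/2,
so Gamma^(alpha) = -((1+alpha)/2)*T.
alpha = 1, -(1+alpha)/2 = -1.0.
Gamma = -1.0 * 5.274643 = -5.2746

-5.2746


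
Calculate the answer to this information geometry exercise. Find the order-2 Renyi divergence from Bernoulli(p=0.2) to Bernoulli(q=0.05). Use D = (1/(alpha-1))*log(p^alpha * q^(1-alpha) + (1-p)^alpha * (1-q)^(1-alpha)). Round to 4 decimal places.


Renyi divergence of order alpha between Bernoulli distributions:
D = (1/(alpha-1))*log(p^alpha * q^(1-alpha) + (1-p)^alpha * (1-q)^(1-alpha)).
alpha = 2, p = 0.2, q = 0.05.
p^alpha * q^(1-alpha) = 0.2^2 * 0.05^-1 = 0.8.
(1-p)^alpha * (1-q)^(1-alpha) = 0.8^2 * 0.95^-1 = 0.673684.
sum = 0.8 + 0.673684 = 1.473684.
D = (1/1)*log(1.473684) = 0.3878

0.3878


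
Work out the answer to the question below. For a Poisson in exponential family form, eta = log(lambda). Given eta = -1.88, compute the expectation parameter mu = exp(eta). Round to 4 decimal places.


Expectation parameter for Poisson exponential family:
mu = exp(eta).
eta = -1.88.
mu = exp(-1.88) = 0.1526

0.1526


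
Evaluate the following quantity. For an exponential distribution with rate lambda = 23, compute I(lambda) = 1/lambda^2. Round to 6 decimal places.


Fisher information for exponential: I(lambda) = 1/lambda^2.
lambda = 23, lambda^2 = 529.
I = 1/529 = 0.001890

0.001890


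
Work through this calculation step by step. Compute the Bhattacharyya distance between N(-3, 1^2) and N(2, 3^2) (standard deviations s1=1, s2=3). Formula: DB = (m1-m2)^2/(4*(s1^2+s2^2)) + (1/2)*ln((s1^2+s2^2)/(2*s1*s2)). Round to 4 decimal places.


Bhattacharyya distance between two Gaussians:
DB = (m1-m2)^2/(4*(s1^2+s2^2)) + (1/2)*ln((s1^2+s2^2)/(2*s1*s2)).
(m1-m2)^2 = (-5)^2 = 25.
s1^2+s2^2 = 1 + 9 = 10.
term1 = 25/40 = 0.625.
term2 = 0.5*ln(10/6.0) = 0.255413.
DB = 0.625 + 0.255413 = 0.8804

0.8804


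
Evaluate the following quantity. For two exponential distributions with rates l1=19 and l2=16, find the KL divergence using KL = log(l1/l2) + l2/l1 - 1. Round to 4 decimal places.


KL divergence for exponential family:
KL = log(l1/l2) + l2/l1 - 1.
log(19/16) = 0.17185.
16/19 = 0.842105.
KL = 0.17185 + 0.842105 - 1 = 0.0140

0.0140


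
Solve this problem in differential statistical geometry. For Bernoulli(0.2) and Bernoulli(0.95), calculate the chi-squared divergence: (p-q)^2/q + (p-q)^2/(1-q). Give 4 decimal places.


Chi-squared divergence between Bernoulli distributions:
chi^2 = (p-q)^2/q + (p-q)^2/(1-q).
p = 0.2, q = 0.95, p-q = -0.75.
(p-q)^2 = 0.5625.
term1 = 0.5625/0.95 = 0.592105.
term2 = 0.5625/0.05 = 11.25.
chi^2 = 0.592105 + 11.25 = 11.8421

11.8421


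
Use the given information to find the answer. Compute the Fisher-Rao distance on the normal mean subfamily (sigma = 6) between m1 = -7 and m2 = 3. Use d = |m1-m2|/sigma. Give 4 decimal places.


On the fixed-variance normal subfamily, geodesic distance = |m1-m2|/sigma.
|-7 - 3| = 10.
sigma = 6.
d = 10/6 = 1.6667

1.6667


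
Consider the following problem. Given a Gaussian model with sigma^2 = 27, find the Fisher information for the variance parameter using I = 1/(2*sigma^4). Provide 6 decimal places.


Fisher information for variance: I(sigma^2) = 1/(2*sigma^4).
sigma^2 = 27, so sigma^4 = 729.
I = 1/(2*729) = 1/1458 = 0.000686

0.000686


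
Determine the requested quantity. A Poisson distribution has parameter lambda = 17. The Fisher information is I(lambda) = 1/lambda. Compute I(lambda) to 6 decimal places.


Fisher information for Poisson: I(lambda) = 1/lambda.
lambda = 17.
I(lambda) = 1/17 = 0.058824

0.058824


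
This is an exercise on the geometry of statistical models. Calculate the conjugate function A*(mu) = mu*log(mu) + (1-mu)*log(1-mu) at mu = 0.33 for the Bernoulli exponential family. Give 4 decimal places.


Legendre transform for Bernoulli:
A*(mu) = mu*log(mu) + (1-mu)*log(1-mu).
mu = 0.33, 1-mu = 0.67.
mu*log(mu) = 0.33*log(0.33) = -0.365859.
(1-mu)*log(1-mu) = 0.67*log(0.67) = -0.26832.
A* = -0.365859 + -0.26832 = -0.6342

-0.6342


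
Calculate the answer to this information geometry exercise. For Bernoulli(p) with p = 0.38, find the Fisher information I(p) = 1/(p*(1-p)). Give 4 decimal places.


For Bernoulli(p), Fisher information is I(p) = 1/(p*(1-p)).
p = 0.38, 1-p = 0.62.
p*(1-p) = 0.2356.
I(p) = 1/0.2356 = 4.2445

4.2445


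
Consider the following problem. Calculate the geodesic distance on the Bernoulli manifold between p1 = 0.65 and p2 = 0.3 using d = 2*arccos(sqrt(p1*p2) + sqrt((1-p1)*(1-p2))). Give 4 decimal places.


Geodesic distance on Bernoulli manifold:
d(p1,p2) = 2*arccos(sqrt(p1*p2) + sqrt((1-p1)*(1-p2))).
sqrt(p1*p2) = sqrt(0.65*0.3) = 0.441588.
sqrt((1-p1)*(1-p2)) = sqrt(0.35*0.7) = 0.494975.
arg = 0.441588 + 0.494975 = 0.936563.
d = 2*arccos(0.936563) = 0.7162

0.7162


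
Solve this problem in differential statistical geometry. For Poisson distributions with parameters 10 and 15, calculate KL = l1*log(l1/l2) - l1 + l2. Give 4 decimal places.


KL divergence for Poisson:
KL = l1*log(l1/l2) - l1 + l2.
l1 = 10, l2 = 15.
log(10/15) = -0.405465.
l1*log(l1/l2) = 10 * -0.405465 = -4.054651.
KL = -4.054651 - 10 + 15 = 0.9453

0.9453


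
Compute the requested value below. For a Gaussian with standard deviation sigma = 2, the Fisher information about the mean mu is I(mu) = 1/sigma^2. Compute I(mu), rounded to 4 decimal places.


The Fisher information for the mean of a normal distribution is I(mu) = 1/sigma^2.
sigma = 2, so sigma^2 = 4.
I(mu) = 1/4 = 0.2500

0.2500


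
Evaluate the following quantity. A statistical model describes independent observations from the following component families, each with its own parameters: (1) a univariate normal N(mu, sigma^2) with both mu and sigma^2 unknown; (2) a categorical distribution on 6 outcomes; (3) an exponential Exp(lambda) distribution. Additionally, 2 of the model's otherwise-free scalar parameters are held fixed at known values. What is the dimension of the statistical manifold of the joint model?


The dimension of a statistical manifold equals the number of free
(independent) real parameters of the model. For a product of independent
blocks the parameter counts add.
- normal (mu, sigma^2): 2.
- categorical on 6 outcomes (probabilities sum to 1): 6-1 = 5.
- exponential (lambda): 1.
Total = 2 + 5 + 1 = 8.
2 parameter(s) fixed at known values: 8 - 2 = 6.
Dimension = 6

6


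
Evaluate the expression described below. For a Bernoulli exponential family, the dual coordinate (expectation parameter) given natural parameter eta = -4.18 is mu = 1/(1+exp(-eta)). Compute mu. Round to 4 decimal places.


Dual coordinate (expectation parameter) for Bernoulli:
mu = 1/(1+exp(-eta)).
eta = -4.18.
exp(-eta) = exp(4.18) = 65.365853.
mu = 1/(1+65.365853) = 0.0151

0.0151


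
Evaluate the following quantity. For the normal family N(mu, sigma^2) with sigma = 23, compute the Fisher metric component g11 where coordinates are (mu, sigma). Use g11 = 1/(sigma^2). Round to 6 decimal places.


For the 2-parameter normal family, the Fisher metric has:
  g11 = 1/sigma^2, g22 = 2/sigma^2.
sigma = 23, sigma^2 = 529.
g11 = 0.001890

0.001890


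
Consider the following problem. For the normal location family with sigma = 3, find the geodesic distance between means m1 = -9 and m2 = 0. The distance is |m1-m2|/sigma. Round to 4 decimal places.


On the fixed-variance normal subfamily, geodesic distance = |m1-m2|/sigma.
|-9 - 0| = 9.
sigma = 3.
d = 9/3 = 3.0000

3.0000


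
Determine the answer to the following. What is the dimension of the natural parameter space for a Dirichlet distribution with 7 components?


Exponential family dimension calculation:
Dirichlet with 7 components has 7 natural parameters.

7


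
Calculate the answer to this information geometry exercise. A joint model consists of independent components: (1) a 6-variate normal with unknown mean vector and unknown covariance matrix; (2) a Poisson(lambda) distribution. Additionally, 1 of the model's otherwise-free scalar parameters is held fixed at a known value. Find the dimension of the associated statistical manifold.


The dimension of a statistical manifold equals the number of free
(independent) real parameters of the model. For a product of independent
blocks the parameter counts add.
- 6-variate normal: 6 (mean) + 6*7/2 = 21 (symmetric covariance) = 27.
- Poisson (lambda): 1.
Total = 27 + 1 = 28.
1 parameter(s) fixed at known values: 28 - 1 = 27.
Dimension = 27

27


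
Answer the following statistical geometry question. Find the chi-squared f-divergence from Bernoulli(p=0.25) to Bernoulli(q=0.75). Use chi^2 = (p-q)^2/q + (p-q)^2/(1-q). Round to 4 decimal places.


Chi-squared divergence between Bernoulli distributions:
chi^2 = (p-q)^2/q + (p-q)^2/(1-q).
p = 0.25, q = 0.75, p-q = -0.5.
(p-q)^2 = 0.25.
term1 = 0.25/0.75 = 0.333333.
term2 = 0.25/0.25 = 1.0.
chi^2 = 0.333333 + 1.0 = 1.3333

1.3333


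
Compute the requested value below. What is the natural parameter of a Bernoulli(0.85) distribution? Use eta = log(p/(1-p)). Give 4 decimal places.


Natural parameter for Bernoulli: eta = log(p/(1-p)).
p = 0.85, 1-p = 0.15.
p/(1-p) = 5.666667.
eta = log(5.666667) = 1.7346

1.7346


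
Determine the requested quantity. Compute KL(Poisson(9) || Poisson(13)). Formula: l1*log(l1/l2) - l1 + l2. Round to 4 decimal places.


KL divergence for Poisson:
KL = l1*log(l1/l2) - l1 + l2.
l1 = 9, l2 = 13.
log(9/13) = -0.367725.
l1*log(l1/l2) = 9 * -0.367725 = -3.309523.
KL = -3.309523 - 9 + 13 = 0.6905

0.6905


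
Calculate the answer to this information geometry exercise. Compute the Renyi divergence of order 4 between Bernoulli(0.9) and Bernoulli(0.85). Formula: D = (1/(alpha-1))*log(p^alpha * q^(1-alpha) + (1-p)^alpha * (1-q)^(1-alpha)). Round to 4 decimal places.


Renyi divergence of order alpha between Bernoulli distributions:
D = (1/(alpha-1))*log(p^alpha * q^(1-alpha) + (1-p)^alpha * (1-q)^(1-alpha)).
alpha = 4, p = 0.9, q = 0.85.
p^alpha * q^(1-alpha) = 0.9^4 * 0.85^-3 = 1.068349.
(1-p)^alpha * (1-q)^(1-alpha) = 0.1^4 * 0.15^-3 = 0.02963.
sum = 1.068349 + 0.02963 = 1.097979.
D = (1/3)*log(1.097979) = 0.0312

0.0312


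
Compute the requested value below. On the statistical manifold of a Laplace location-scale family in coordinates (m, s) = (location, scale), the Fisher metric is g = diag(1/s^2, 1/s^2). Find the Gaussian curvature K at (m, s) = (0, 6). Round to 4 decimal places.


The metric has the form g = (A dm^2 + B ds^2)/s^2 with A = 1, B = 1.
Substitute u = sqrt(A/B)*m: g = B*(du^2 + ds^2)/s^2, i.e. B times the
Poincare upper half-plane metric, which has constant Gaussian curvature -1.
Scaling a 2D metric by a constant c divides the Gaussian curvature by c,
so K = -1/B = -1/(1) = -1.0000 everywhere (the point (m, s) = (0, 6) is irrelevant:
the curvature is constant).
The requested Gaussian curvature is K = -1.0000.

-1.0000


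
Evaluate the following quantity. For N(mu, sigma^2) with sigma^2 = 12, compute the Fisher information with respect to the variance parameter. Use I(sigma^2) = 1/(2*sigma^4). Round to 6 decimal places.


Fisher information for variance: I(sigma^2) = 1/(2*sigma^4).
sigma^2 = 12, so sigma^4 = 144.
I = 1/(2*144) = 1/288 = 0.003472

0.003472


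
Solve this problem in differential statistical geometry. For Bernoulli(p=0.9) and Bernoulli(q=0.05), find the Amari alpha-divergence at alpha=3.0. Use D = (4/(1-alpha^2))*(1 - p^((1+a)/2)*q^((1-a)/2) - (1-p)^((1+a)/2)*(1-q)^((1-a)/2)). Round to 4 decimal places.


Amari alpha-divergence:
D = (4/(1-alpha^2))*(1 - p^((1+a)/2)*q^((1-a)/2) - (1-p)^((1+a)/2)*(1-q)^((1-a)/2)).
alpha = 3.0, p = 0.9, q = 0.05.
e1 = (1+alpha)/2 = 2.0, e2 = (1-alpha)/2 = -1.0.
t1 = p^e1 * q^e2 = 0.9^2.0 * 0.05^-1.0 = 16.2.
t2 = (1-p)^e1 * (1-q)^e2 = 0.1^2.0 * 0.95^-1.0 = 0.010526.
4/(1-alpha^2) = -0.5.
D = -0.5*(1 - 16.2 - 0.010526) = 7.6053

7.6053


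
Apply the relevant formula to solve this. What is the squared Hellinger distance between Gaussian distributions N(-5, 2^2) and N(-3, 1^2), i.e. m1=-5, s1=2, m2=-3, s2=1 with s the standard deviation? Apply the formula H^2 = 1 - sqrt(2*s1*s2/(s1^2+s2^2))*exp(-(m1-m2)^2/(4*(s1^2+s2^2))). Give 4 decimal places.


Squared Hellinger distance for Gaussians:
H^2 = 1 - sqrt(2*s1*s2/(s1^2+s2^2)) * exp(-(m1-m2)^2/(4*(s1^2+s2^2))).
s1^2 = 4, s2^2 = 1, s1^2+s2^2 = 5.
sqrt(2*2*1/(5)) = 0.894427.
(m1-m2)^2 = (-2)^2 = 4.
exp(-4/(4*5)) = exp(-0.2) = 0.818731.
H^2 = 1 - 0.894427*0.818731 = 0.2677

0.2677


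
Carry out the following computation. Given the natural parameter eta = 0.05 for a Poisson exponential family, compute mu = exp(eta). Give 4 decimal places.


Expectation parameter for Poisson exponential family:
mu = exp(eta).
eta = 0.05.
mu = exp(0.05) = 1.0513

1.0513


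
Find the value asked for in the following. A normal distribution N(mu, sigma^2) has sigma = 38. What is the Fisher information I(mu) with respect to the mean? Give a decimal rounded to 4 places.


The Fisher information for the mean of a normal distribution is I(mu) = 1/sigma^2.
sigma = 38, so sigma^2 = 1444.
I(mu) = 1/1444 = 0.0007

0.0007


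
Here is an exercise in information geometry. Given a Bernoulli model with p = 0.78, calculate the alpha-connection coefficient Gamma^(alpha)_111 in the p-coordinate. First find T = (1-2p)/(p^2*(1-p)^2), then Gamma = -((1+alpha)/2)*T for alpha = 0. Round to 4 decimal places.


Skewness (Amari-Chentsov) tensor: T = (1-2p)/(p^2*(1-p)^2).
p = 0.78, 1-2p = -0.56, p^2 = 0.6084, (1-p)^2 = 0.0484.
T = -0.56/(0.6084 * 0.0484) = -19.017502.
In the p-coordinate, Gamma^(alpha) = Gamma^(0) - (alpha/2)*T with Gamma^(0) = (1/2)*g'(p) = -T/2,
so Gamma^(alpha) = -((1+alpha)/2)*T.
alpha = 0, -(1+alpha)/2 = -0.5.
Gamma = -0.5 * -19.017502 = 9.5088

9.5088


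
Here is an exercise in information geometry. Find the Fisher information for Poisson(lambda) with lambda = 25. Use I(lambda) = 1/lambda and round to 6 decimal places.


Fisher information for Poisson: I(lambda) = 1/lambda.
lambda = 25.
I(lambda) = 1/25 = 0.040000

0.040000


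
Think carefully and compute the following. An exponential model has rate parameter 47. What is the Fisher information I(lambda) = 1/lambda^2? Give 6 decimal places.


Fisher information for exponential: I(lambda) = 1/lambda^2.
lambda = 47, lambda^2 = 2209.
I = 1/2209 = 0.000453

0.000453


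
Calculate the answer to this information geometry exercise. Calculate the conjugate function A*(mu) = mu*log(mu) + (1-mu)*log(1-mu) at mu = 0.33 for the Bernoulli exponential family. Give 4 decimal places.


Legendre transform for Bernoulli:
A*(mu) = mu*log(mu) + (1-mu)*log(1-mu).
mu = 0.33, 1-mu = 0.67.
mu*log(mu) = 0.33*log(0.33) = -0.365859.
(1-mu)*log(1-mu) = 0.67*log(0.67) = -0.26832.
A* = -0.365859 + -0.26832 = -0.6342

-0.6342


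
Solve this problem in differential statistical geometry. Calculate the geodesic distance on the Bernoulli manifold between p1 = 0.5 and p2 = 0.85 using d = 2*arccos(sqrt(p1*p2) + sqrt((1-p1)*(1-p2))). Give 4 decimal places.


Geodesic distance on Bernoulli manifold:
d(p1,p2) = 2*arccos(sqrt(p1*p2) + sqrt((1-p1)*(1-p2))).
sqrt(p1*p2) = sqrt(0.5*0.85) = 0.65192.
sqrt((1-p1)*(1-p2)) = sqrt(0.5*0.15) = 0.273861.
arg = 0.65192 + 0.273861 = 0.925782.
d = 2*arccos(0.925782) = 0.7754

0.7754


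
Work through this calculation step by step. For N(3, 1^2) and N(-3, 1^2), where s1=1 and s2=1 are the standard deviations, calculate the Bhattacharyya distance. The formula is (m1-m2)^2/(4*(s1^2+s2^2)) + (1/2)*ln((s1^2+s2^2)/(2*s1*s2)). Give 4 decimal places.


Bhattacharyya distance between two Gaussians:
DB = (m1-m2)^2/(4*(s1^2+s2^2)) + (1/2)*ln((s1^2+s2^2)/(2*s1*s2)).
(m1-m2)^2 = (6)^2 = 36.
s1^2+s2^2 = 1 + 1 = 2.
term1 = 36/8 = 4.5.
term2 = 0.5*ln(2/2.0) = 0.0.
DB = 4.5 + 0.0 = 4.5000

4.5000


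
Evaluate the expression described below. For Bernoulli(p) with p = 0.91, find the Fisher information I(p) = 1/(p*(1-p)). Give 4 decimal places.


For Bernoulli(p), Fisher information is I(p) = 1/(p*(1-p)).
p = 0.91, 1-p = 0.09.
p*(1-p) = 0.0819.
I(p) = 1/0.0819 = 12.2100

12.2100


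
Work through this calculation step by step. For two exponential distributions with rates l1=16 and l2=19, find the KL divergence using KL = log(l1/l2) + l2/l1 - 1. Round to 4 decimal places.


KL divergence for exponential family:
KL = log(l1/l2) + l2/l1 - 1.
log(16/19) = -0.17185.
19/16 = 1.1875.
KL = -0.17185 + 1.1875 - 1 = 0.0156

0.0156


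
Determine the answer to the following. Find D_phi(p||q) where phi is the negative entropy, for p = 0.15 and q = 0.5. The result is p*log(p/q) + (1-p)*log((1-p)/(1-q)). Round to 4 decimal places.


Bregman divergence with negative entropy generator:
D = p*log(p/q) + (1-p)*log((1-p)/(1-q)).
p = 0.15, q = 0.5.
p*log(p/q) = 0.15*log(0.15/0.5) = -0.180596.
(1-p)*log((1-p)/(1-q)) = 0.85*log(0.85/0.5) = 0.451034.
D = -0.180596 + 0.451034 = 0.2704

0.2704


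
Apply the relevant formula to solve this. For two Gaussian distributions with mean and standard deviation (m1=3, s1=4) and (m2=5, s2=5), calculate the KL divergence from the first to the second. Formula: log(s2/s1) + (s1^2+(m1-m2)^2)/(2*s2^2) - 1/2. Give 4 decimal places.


KL divergence between normal distributions:
KL = log(s2/s1) + (s1^2 + (m1-m2)^2)/(2*s2^2) - 1/2.
log(5/4) = 0.223144.
(4^2 + (3-5)^2)/(2*5^2) = (16 + 4)/50 = 0.4.
KL = 0.223144 + 0.4 - 0.5 = 0.1231

0.1231


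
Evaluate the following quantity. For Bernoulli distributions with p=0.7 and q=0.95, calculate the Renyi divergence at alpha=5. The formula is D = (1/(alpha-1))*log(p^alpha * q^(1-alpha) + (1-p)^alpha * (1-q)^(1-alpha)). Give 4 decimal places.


Renyi divergence of order alpha between Bernoulli distributions:
D = (1/(alpha-1))*log(p^alpha * q^(1-alpha) + (1-p)^alpha * (1-q)^(1-alpha)).
alpha = 5, p = 0.7, q = 0.95.
p^alpha * q^(1-alpha) = 0.7^5 * 0.95^-4 = 0.206346.
(1-p)^alpha * (1-q)^(1-alpha) = 0.3^5 * 0.05^-4 = 388.8.
sum = 0.206346 + 388.8 = 389.006346.
D = (1/4)*log(389.006346) = 1.4909

1.4909


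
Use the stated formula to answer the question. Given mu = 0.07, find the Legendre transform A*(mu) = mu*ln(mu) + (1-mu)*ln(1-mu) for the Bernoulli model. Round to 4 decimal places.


Legendre transform for Bernoulli:
A*(mu) = mu*log(mu) + (1-mu)*log(1-mu).
mu = 0.07, 1-mu = 0.93.
mu*log(mu) = 0.07*log(0.07) = -0.186148.
(1-mu)*log(1-mu) = 0.93*log(0.93) = -0.067491.
A* = -0.186148 + -0.067491 = -0.2536

-0.2536


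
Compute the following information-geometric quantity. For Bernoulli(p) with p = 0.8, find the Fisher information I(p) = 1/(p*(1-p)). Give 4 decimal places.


For Bernoulli(p), Fisher information is I(p) = 1/(p*(1-p)).
p = 0.8, 1-p = 0.2.
p*(1-p) = 0.16.
I(p) = 1/0.16 = 6.2500

6.2500


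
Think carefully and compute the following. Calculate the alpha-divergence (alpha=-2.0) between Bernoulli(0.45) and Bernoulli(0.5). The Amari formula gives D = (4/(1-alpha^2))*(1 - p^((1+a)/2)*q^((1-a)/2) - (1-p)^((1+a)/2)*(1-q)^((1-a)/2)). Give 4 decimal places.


Amari alpha-divergence:
D = (4/(1-alpha^2))*(1 - p^((1+a)/2)*q^((1-a)/2) - (1-p)^((1+a)/2)*(1-q)^((1-a)/2)).
alpha = -2.0, p = 0.45, q = 0.5.
e1 = (1+alpha)/2 = -0.5, e2 = (1-alpha)/2 = 1.5.
t1 = p^e1 * q^e2 = 0.45^-0.5 * 0.5^1.5 = 0.527046.
t2 = (1-p)^e1 * (1-q)^e2 = 0.55^-0.5 * 0.5^1.5 = 0.476731.
4/(1-alpha^2) = -1.333333.
D = -1.333333*(1 - 0.527046 - 0.476731) = 0.0050

0.0050


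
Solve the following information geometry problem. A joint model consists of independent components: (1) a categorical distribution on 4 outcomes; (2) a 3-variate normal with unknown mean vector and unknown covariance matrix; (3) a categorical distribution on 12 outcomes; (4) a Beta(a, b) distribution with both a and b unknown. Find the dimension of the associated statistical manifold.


The dimension of a statistical manifold equals the number of free
(independent) real parameters of the model. For a product of independent
blocks the parameter counts add.
- categorical on 4 outcomes (probabilities sum to 1): 4-1 = 3.
- 3-variate normal: 3 (mean) + 3*4/2 = 6 (symmetric covariance) = 9.
- categorical on 12 outcomes (probabilities sum to 1): 12-1 = 11.
- Beta (a, b): 2.
Total = 3 + 9 + 11 + 2 = 25.
Dimension = 25

25


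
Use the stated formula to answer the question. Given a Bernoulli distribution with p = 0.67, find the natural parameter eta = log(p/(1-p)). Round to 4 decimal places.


Natural parameter for Bernoulli: eta = log(p/(1-p)).
p = 0.67, 1-p = 0.33.
p/(1-p) = 2.030303.
eta = log(2.030303) = 0.7082

0.7082


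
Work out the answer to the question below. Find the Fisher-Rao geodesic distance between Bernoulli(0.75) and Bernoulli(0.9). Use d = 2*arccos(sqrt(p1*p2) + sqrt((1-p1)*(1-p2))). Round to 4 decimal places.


Geodesic distance on Bernoulli manifold:
d(p1,p2) = 2*arccos(sqrt(p1*p2) + sqrt((1-p1)*(1-p2))).
sqrt(p1*p2) = sqrt(0.75*0.9) = 0.821584.
sqrt((1-p1)*(1-p2)) = sqrt(0.25*0.1) = 0.158114.
arg = 0.821584 + 0.158114 = 0.979698.
d = 2*arccos(0.979698) = 0.4037

0.4037


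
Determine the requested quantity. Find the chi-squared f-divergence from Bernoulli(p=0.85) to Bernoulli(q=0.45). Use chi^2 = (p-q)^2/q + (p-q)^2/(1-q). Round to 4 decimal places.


Chi-squared divergence between Bernoulli distributions:
chi^2 = (p-q)^2/q + (p-q)^2/(1-q).
p = 0.85, q = 0.45, p-q = 0.4.
(p-q)^2 = 0.16.
term1 = 0.16/0.45 = 0.355556.
term2 = 0.16/0.55 = 0.290909.
chi^2 = 0.355556 + 0.290909 = 0.6465

0.6465


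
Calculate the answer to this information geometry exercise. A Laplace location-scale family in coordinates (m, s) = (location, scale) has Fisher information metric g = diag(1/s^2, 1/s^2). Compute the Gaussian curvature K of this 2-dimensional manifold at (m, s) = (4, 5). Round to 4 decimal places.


The metric has the form g = (A dm^2 + B ds^2)/s^2 with A = 1, B = 1.
Substitute u = sqrt(A/B)*m: g = B*(du^2 + ds^2)/s^2, i.e. B times the
Poincare upper half-plane metric, which has constant Gaussian curvature -1.
Scaling a 2D metric by a constant c divides the Gaussian curvature by c,
so K = -1/B = -1/(1) = -1.0000 everywhere (the point (m, s) = (4, 5) is irrelevant:
the curvature is constant).
The requested Gaussian curvature is K = -1.0000.

-1.0000


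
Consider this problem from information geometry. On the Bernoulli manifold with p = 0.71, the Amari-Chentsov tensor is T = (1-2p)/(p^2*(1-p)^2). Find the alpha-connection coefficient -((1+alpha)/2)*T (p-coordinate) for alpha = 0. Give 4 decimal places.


Skewness (Amari-Chentsov) tensor: T = (1-2p)/(p^2*(1-p)^2).
p = 0.71, 1-2p = -0.42, p^2 = 0.5041, (1-p)^2 = 0.0841.
T = -0.42/(0.5041 * 0.0841) = -9.906873.
In the p-coordinate, Gamma^(alpha) = Gamma^(0) - (alpha/2)*T with Gamma^(0) = (1/2)*g'(p) = -T/2,
so Gamma^(alpha) = -((1+alpha)/2)*T.
alpha = 0, -(1+alpha)/2 = -0.5.
Gamma = -0.5 * -9.906873 = 4.9534

4.9534


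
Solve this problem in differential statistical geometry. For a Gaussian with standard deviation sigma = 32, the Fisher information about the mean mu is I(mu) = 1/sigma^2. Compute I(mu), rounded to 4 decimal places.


The Fisher information for the mean of a normal distribution is I(mu) = 1/sigma^2.
sigma = 32, so sigma^2 = 1024.
I(mu) = 1/1024 = 0.0010

0.0010


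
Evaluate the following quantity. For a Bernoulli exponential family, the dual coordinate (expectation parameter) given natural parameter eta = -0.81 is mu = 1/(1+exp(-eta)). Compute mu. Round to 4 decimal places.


Dual coordinate (expectation parameter) for Bernoulli:
mu = 1/(1+exp(-eta)).
eta = -0.81.
exp(-eta) = exp(0.81) = 2.247908.
mu = 1/(1+2.247908) = 0.3079

0.3079


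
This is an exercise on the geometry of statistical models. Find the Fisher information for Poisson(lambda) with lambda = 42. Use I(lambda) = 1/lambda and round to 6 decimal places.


Fisher information for Poisson: I(lambda) = 1/lambda.
lambda = 42.
I(lambda) = 1/42 = 0.023810

0.023810


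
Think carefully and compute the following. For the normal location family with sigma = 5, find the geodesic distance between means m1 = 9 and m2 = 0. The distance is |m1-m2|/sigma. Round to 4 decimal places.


On the fixed-variance normal subfamily, geodesic distance = |m1-m2|/sigma.
|9 - 0| = 9.
sigma = 5.
d = 9/5 = 1.8000

1.8000


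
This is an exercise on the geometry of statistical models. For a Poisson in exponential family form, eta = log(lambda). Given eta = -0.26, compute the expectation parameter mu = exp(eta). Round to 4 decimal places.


Expectation parameter for Poisson exponential family:
mu = exp(eta).
eta = -0.26.
mu = exp(-0.26) = 0.7711

0.7711


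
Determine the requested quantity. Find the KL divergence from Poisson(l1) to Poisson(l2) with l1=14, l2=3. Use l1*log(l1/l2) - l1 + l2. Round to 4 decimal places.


KL divergence for Poisson:
KL = l1*log(l1/l2) - l1 + l2.
l1 = 14, l2 = 3.
log(14/3) = 1.540445.
l1*log(l1/l2) = 14 * 1.540445 = 21.566231.
KL = 21.566231 - 14 + 3 = 10.5662

10.5662


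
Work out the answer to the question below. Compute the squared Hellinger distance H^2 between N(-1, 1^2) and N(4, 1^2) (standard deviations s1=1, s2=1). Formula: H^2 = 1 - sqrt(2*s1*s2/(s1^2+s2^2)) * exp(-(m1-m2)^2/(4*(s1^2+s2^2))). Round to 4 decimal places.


Squared Hellinger distance for Gaussians:
H^2 = 1 - sqrt(2*s1*s2/(s1^2+s2^2)) * exp(-(m1-m2)^2/(4*(s1^2+s2^2))).
s1^2 = 1, s2^2 = 1, s1^2+s2^2 = 2.
sqrt(2*1*1/(2)) = 1.0.
(m1-m2)^2 = (-5)^2 = 25.
exp(-25/(4*2)) = exp(-3.125) = 0.043937.
H^2 = 1 - 1.0*0.043937 = 0.9561

0.9561


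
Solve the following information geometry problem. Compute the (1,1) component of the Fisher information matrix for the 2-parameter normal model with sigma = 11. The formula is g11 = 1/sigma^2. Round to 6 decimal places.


For the 2-parameter normal family, the Fisher metric has:
  g11 = 1/sigma^2, g22 = 2/sigma^2.
sigma = 11, sigma^2 = 121.
g11 = 0.008264

0.008264


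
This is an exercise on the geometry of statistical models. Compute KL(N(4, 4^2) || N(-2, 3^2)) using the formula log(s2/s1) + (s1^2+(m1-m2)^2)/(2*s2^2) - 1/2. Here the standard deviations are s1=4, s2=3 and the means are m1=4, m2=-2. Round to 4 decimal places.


KL divergence between normal distributions:
KL = log(s2/s1) + (s1^2 + (m1-m2)^2)/(2*s2^2) - 1/2.
log(3/4) = -0.287682.
(4^2 + (4--2)^2)/(2*3^2) = (16 + 36)/18 = 2.888889.
KL = -0.287682 + 2.888889 - 0.5 = 2.1012

2.1012


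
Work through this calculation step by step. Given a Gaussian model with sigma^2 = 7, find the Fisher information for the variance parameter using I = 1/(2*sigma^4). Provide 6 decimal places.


Fisher information for variance: I(sigma^2) = 1/(2*sigma^4).
sigma^2 = 7, so sigma^4 = 49.
I = 1/(2*49) = 1/98 = 0.010204

0.010204


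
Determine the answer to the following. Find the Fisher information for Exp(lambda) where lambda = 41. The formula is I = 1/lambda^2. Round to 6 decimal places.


Fisher information for exponential: I(lambda) = 1/lambda^2.
lambda = 41, lambda^2 = 1681.
I = 1/1681 = 0.000595

0.000595


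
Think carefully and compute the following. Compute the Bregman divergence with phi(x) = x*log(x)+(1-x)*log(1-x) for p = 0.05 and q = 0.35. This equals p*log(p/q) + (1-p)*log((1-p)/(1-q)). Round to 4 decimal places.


Bregman divergence with negative entropy generator:
D = p*log(p/q) + (1-p)*log((1-p)/(1-q)).
p = 0.05, q = 0.35.
p*log(p/q) = 0.05*log(0.05/0.35) = -0.097296.
(1-p)*log((1-p)/(1-q)) = 0.95*log(0.95/0.65) = 0.360515.
D = -0.097296 + 0.360515 = 0.2632

0.2632


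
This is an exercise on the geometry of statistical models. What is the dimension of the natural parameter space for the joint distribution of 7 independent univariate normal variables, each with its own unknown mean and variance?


Exponential family dimension calculation:
Each univariate normal has two natural parameters (mu/sigma^2 and -1/(2 sigma^2)).
With 7 independent components, dim = 2 * 7 = 14.

14


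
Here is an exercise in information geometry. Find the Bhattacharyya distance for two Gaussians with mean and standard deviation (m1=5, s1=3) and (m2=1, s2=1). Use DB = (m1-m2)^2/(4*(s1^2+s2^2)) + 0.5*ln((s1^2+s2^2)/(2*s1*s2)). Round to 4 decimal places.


Bhattacharyya distance between two Gaussians:
DB = (m1-m2)^2/(4*(s1^2+s2^2)) + (1/2)*ln((s1^2+s2^2)/(2*s1*s2)).
(m1-m2)^2 = (4)^2 = 16.
s1^2+s2^2 = 9 + 1 = 10.
term1 = 16/40 = 0.4.
term2 = 0.5*ln(10/6.0) = 0.255413.
DB = 0.4 + 0.255413 = 0.6554

0.6554


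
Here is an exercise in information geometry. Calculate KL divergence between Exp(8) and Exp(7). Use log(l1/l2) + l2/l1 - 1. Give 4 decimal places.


KL divergence for exponential family:
KL = log(l1/l2) + l2/l1 - 1.
log(8/7) = 0.133531.
7/8 = 0.875.
KL = 0.133531 + 0.875 - 1 = 0.0085

0.0085


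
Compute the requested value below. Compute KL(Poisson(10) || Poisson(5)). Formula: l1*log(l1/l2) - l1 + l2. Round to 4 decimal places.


KL divergence for Poisson:
KL = l1*log(l1/l2) - l1 + l2.
l1 = 10, l2 = 5.
log(10/5) = 0.693147.
l1*log(l1/l2) = 10 * 0.693147 = 6.931472.
KL = 6.931472 - 10 + 5 = 1.9315

1.9315


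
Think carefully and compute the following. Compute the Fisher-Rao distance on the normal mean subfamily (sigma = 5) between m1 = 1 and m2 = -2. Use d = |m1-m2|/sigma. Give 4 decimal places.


On the fixed-variance normal subfamily, geodesic distance = |m1-m2|/sigma.
|1 - -2| = 3.
sigma = 5.
d = 3/5 = 0.6000

0.6000


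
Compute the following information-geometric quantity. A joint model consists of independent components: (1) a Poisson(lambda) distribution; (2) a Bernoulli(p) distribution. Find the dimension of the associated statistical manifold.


The dimension of a statistical manifold equals the number of free
(independent) real parameters of the model. For a product of independent
blocks the parameter counts add.
- Poisson (lambda): 1.
- Bernoulli (p): 1.
Total = 1 + 1 = 2.
Dimension = 2

2


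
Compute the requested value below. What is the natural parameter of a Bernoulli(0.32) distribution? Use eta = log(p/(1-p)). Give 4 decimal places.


Natural parameter for Bernoulli: eta = log(p/(1-p)).
p = 0.32, 1-p = 0.68.
p/(1-p) = 0.470588.
eta = log(0.470588) = -0.7538

-0.7538


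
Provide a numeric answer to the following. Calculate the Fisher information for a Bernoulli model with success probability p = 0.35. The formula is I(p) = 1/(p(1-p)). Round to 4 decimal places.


For Bernoulli(p), Fisher information is I(p) = 1/(p*(1-p)).
p = 0.35, 1-p = 0.65.
p*(1-p) = 0.2275.
I(p) = 1/0.2275 = 4.3956

4.3956


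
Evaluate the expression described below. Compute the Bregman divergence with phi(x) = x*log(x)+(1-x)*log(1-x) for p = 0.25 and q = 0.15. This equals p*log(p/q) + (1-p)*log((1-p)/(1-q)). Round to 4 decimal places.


Bregman divergence with negative entropy generator:
D = p*log(p/q) + (1-p)*log((1-p)/(1-q)).
p = 0.25, q = 0.15.
p*log(p/q) = 0.25*log(0.25/0.15) = 0.127706.
(1-p)*log((1-p)/(1-q)) = 0.75*log(0.75/0.85) = -0.093872.
D = 0.127706 + -0.093872 = 0.0338

0.0338


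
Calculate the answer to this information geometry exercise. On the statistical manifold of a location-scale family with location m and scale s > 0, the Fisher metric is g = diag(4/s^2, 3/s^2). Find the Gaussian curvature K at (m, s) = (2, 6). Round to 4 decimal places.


The metric has the form g = (A dm^2 + B ds^2)/s^2 with A = 4, B = 3.
Substitute u = sqrt(A/B)*m: g = B*(du^2 + ds^2)/s^2, i.e. B times the
Poincare upper half-plane metric, which has constant Gaussian curvature -1.
Scaling a 2D metric by a constant c divides the Gaussian curvature by c,
so K = -1/B = -1/(3) = -0.3333 everywhere (the point (m, s) = (2, 6) is irrelevant:
the curvature is constant).
The requested Gaussian curvature is K = -0.3333.

-0.3333
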